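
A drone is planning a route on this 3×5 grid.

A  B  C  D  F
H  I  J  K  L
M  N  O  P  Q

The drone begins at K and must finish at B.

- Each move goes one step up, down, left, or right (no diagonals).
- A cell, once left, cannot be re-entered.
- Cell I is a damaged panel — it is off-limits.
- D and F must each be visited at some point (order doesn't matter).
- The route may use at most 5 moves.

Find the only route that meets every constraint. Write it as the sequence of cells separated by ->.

K -> L -> F -> D -> C -> B

The budget equals the shortest possible length, so every move has to be on a shortest route through the required cells.
Route from K: right 1 to L, up 1 to F, left 3 to B — 5 moves in all.
Check: all required cells visited; 5 ≤ 5 moves.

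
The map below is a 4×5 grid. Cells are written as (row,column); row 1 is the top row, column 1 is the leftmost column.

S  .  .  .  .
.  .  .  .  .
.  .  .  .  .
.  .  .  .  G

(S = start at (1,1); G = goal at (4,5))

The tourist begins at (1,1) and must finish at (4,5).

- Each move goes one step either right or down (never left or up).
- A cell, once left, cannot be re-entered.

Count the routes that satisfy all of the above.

A right/down-only route from (1,1) to (4,5) makes exactly 3 down-moves and 4 right-moves in some order.
With no other constraints that would be C(7,3) = 35 routes.
That gives 35 routes.

35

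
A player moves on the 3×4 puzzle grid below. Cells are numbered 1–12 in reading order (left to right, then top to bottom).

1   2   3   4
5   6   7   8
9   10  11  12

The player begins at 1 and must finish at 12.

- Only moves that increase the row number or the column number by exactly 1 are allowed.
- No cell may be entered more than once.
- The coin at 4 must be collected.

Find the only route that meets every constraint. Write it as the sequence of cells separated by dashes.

Moves only go right or down, so the column and row indices never decrease.
Route from 1: right 3 to 4, down 2 to 12 — 5 moves in all.
Check: all required cells visited.

1 - 2 - 3 - 4 - 8 - 12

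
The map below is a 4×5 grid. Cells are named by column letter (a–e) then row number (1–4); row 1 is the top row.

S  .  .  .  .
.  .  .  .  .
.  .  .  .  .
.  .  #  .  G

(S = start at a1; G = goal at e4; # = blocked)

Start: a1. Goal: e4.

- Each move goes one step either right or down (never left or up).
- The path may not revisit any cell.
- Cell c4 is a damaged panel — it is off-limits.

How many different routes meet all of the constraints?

25

A right/down-only route from a1 to e4 makes exactly 3 down-moves and 4 right-moves in some order.
With no other constraints that would be C(7,3) = 35 routes.
Subtract routes through each blocked cell (inclusion–exclusion for overlaps): − through c4: 10 → 25.
That gives 25 routes.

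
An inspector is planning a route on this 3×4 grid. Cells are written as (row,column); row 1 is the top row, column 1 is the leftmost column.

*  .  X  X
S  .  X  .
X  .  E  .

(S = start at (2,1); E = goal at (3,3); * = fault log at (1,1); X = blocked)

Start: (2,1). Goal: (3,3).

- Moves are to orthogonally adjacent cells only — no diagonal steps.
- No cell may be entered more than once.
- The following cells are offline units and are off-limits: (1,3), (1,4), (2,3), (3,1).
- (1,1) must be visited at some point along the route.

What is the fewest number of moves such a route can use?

5

Any route passes through (1,1) somewhere between (2,1) and (3,3). Summing Manhattan distances along the two legs ((2,1) → (1,1) → (3,3)) gives a lower bound of 1 + 4 = 5 moves.
A route of 5 moves achieves this: (2,1) → (1,1) → (1,2) → (2,2) → (3,2) → (3,3).
Since 5 matches the lower bound, it is optimal.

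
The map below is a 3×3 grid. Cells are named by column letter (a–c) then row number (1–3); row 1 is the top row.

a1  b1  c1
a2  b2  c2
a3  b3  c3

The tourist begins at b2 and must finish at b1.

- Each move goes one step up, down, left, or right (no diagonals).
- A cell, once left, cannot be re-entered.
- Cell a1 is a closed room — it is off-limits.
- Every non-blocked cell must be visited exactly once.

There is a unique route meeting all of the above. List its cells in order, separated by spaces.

b2 a2 a3 b3 c3 c2 c1 b1

Need to visit all 8 open cells exactly once, starting at b2 and ending at b1.
Cell c1 has only two open neighbours (c2 and b1), so the path must pass straight through it: one of those is the cell it's entered from and the other is where it exits.
Route from b2: left 1 to a2, down 1 to a3, right 2 to c3, up 2 to c1, left 1 to b1 — 7 moves in all.
Check: all 8 open cells covered.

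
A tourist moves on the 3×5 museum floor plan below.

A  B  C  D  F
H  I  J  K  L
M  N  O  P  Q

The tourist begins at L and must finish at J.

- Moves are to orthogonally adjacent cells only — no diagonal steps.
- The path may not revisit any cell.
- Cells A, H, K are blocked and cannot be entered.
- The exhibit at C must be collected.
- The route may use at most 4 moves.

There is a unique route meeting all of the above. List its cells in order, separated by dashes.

The 4-move cap with required stops at C leaves no slack for detours.
Route from L: up to F, 2× left (reaching C), down to J — 4 moves in all.
Check: all required cells visited; 4 ≤ 4 moves.

L - F - D - C - J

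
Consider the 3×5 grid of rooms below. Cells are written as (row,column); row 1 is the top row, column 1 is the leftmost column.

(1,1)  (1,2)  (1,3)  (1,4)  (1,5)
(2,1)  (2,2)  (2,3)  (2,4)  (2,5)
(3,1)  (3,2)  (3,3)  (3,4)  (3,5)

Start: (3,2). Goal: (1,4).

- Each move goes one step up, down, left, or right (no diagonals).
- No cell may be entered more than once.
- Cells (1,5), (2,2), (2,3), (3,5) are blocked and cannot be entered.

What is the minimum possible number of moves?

4

The Manhattan distance from (3,2) to (1,4) is |3−1| + |2−4| = 4, so at least 4 moves are needed.
A route of 4 moves achieves this: (3,2) → (3,3) → (3,4) → (2,4) → (1,4).
Since 4 matches the lower bound, it is optimal.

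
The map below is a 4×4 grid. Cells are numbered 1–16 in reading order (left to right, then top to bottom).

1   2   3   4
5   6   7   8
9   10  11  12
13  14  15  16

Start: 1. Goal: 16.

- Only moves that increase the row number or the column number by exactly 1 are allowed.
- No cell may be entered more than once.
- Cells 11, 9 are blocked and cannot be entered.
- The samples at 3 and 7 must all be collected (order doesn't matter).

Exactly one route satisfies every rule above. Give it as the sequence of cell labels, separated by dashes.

Moves only go right or down, so the column and row indices never decrease.
Route from 1: 2× right (reaching 3), down to 7, right to 8, 2× down (reaching 16) — 6 moves in all.
Check: all required cells visited.

1 - 2 - 3 - 7 - 8 - 12 - 16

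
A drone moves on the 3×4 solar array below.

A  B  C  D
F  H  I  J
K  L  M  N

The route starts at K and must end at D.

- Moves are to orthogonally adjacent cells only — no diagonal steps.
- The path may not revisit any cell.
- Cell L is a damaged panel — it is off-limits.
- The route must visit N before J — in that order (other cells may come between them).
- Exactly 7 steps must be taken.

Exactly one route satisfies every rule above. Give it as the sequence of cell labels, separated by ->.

K -> F -> H -> I -> M -> N -> J -> D

The waypoints must appear in the order N, J, with no cell reused.
Route from K: up 1 to F, right 2 to I, down 1 to M, right 1 to N, up 2 to D — 7 moves in all.
Check: order respected (N at step 5, J at step 6); 7 moves as required.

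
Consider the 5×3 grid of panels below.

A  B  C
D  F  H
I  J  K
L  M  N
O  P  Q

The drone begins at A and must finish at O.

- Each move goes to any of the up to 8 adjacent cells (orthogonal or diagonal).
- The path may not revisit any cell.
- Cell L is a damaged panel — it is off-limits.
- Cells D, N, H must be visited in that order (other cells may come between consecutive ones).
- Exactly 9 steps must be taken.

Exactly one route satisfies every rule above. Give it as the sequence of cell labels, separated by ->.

A -> D -> J -> N -> K -> H -> F -> I -> M -> O

The waypoints must appear in the order D, N, H, with no cell reused.
Route from A: down to D, 2× down-right (reaching N), 2× up (reaching H), left to F, down-left to I, down-right to M, down-left to O — 9 moves in all.
Check: order respected (D at step 1, N at step 3, H at step 5); 9 moves as required.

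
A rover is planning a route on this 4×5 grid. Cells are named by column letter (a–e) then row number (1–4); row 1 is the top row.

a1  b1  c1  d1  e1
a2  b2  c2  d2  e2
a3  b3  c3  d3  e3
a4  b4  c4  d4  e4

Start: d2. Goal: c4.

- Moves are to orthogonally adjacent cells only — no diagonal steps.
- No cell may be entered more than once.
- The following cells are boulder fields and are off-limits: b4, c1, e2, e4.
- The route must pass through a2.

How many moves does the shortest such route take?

Any route passes through a2 somewhere between d2 and c4. Summing Manhattan distances along the two legs (d2 → a2 → c4) gives a lower bound of 3 + 4 = 7 moves.
A route of 7 moves achieves this: d2 → c2 → b2 → a2 → a3 → b3 → c3 → c4.
Since 7 matches the lower bound, it is optimal.

7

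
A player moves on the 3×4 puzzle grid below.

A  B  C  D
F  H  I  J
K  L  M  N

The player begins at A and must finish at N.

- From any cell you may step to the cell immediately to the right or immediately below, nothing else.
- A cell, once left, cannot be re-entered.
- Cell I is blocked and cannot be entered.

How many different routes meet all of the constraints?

4

A right/down-only route from A to N makes exactly 2 down-moves and 3 right-moves in some order.
With no other constraints that would be C(5,2) = 10 routes.
Subtract routes through each blocked cell (inclusion–exclusion for overlaps): − through I: 6 → 4.
That gives 4 routes.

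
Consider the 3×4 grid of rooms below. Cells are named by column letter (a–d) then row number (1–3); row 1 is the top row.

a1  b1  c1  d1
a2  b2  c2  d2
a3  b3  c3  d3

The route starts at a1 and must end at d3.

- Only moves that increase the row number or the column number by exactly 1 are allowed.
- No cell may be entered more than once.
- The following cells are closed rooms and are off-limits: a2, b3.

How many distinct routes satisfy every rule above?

A right/down-only route from a1 to d3 makes exactly 2 down-moves and 3 right-moves in some order.
With no other constraints that would be C(5,2) = 10 routes.
Subtract routes through each blocked cell (inclusion–exclusion for overlaps): − through a2: 4 − through b3: 3 + through a2&b3: 2 → 5.
That gives 5 routes.

5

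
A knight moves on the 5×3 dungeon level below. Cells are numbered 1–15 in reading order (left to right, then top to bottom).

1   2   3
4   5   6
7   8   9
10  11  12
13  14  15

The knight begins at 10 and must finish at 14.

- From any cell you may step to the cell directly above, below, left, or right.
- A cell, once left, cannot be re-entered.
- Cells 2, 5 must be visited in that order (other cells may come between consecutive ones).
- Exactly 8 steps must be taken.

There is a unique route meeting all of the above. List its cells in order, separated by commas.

10, 7, 4, 1, 2, 5, 8, 11, 14

The waypoints must appear in the order 2, 5, with no cell reused.
Route from 10: 3× up (reaching 1), right to 2, 4× down (reaching 14) — 8 moves in all.
Check: order respected (2 at step 4, 5 at step 5); 8 moves as required.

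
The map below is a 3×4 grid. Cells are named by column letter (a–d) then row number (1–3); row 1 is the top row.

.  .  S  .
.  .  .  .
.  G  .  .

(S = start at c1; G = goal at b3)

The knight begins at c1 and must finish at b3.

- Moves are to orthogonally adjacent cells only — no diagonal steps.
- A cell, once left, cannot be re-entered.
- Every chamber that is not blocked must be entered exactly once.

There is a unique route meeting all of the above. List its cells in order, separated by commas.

c1, d1, d2, d3, c3, c2, b2, b1, a1, a2, a3, b3

Need to visit all 12 open cells exactly once, starting at c1 and ending at b3.
Cell a1 has only two open neighbours (a2 and b1), so the path must pass straight through it: one of those is the cell it's entered from and the other is where it exits.
Route from c1: right to d1, 2× down (reaching d3), left to c3, up to c2, left to b2, up to b1, left to a1, 2× down (reaching a3), right to b3 — 11 moves in all.
Check: all 12 open cells covered.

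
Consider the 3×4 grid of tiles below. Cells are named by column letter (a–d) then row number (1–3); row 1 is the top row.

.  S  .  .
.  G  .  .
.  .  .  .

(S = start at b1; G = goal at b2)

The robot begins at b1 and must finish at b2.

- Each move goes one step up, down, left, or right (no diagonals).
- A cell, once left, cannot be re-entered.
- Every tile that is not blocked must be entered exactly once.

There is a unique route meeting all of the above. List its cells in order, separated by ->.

Need to visit all 12 open cells exactly once, starting at b1 and ending at b2.
Route from b1: left 1 to a1, down 2 to a3, right 3 to d3, up 2 to d1, left 1 to c1, down 1 to c2, left 1 to b2 — 11 moves in all.
Check: all 12 open cells covered.

b1 -> a1 -> a2 -> a3 -> b3 -> c3 -> d3 -> d2 -> d1 -> c1 -> c2 -> b2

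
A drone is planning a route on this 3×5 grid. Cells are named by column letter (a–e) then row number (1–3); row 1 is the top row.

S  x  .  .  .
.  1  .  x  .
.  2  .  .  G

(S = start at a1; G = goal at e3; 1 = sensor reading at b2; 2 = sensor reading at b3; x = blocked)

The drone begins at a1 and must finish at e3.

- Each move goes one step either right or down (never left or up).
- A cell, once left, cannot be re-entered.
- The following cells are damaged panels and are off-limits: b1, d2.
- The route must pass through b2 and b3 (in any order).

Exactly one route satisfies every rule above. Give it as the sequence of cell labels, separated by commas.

a1, a2, b2, b3, c3, d3, e3

Moves only go right or down, so the column and row indices never decrease.
Route from a1: down to a2, right to b2, down to b3, 3× right (reaching e3) — 6 moves in all.
Check: all required cells visited.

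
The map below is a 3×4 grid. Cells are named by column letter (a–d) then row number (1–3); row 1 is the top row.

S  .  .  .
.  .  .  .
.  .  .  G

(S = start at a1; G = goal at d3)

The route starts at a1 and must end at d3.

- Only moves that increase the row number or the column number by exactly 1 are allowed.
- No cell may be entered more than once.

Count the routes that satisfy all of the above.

10

A right/down-only route from a1 to d3 makes exactly 2 down-moves and 3 right-moves in some order.
With no other constraints that would be C(5,2) = 10 routes.
That gives 10 routes.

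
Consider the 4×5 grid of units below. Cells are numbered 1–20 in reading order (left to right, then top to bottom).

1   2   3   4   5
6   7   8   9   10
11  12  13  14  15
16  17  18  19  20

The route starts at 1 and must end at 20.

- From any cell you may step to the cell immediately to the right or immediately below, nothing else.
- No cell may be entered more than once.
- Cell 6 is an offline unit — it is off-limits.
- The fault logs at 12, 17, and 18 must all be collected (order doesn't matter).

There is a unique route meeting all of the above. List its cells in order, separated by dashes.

1 - 2 - 7 - 12 - 17 - 18 - 19 - 20

Moves only go right or down, so the column and row indices never decrease.
Route from 1: right to 2, 3× down (reaching 17), 3× right (reaching 20) — 7 moves in all.
Check: all required cells visited.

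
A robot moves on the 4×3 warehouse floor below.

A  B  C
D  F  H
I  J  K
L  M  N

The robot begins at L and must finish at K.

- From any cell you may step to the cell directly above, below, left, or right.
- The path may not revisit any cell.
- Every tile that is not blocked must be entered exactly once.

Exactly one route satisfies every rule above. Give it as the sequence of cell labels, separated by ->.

L -> I -> D -> A -> B -> C -> H -> F -> J -> M -> N -> K

Need to visit all 12 open cells exactly once, starting at L and ending at K.
Cell C has only two open neighbours (H and B), so the path must pass straight through it: one of those is the cell it's entered from and the other is where it exits.
Route from L: 3× up (reaching A), 2× right (reaching C), down to H, left to F, 2× down (reaching M), right to N, up to K — 11 moves in all.
Check: all 12 open cells covered.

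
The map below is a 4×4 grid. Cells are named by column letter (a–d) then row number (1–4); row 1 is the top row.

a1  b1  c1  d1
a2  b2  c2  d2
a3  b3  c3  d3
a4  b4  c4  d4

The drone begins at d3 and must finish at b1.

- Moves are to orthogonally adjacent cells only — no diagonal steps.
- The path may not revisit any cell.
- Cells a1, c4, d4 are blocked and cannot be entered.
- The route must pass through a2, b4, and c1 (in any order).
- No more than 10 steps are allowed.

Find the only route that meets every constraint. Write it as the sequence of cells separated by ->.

d3 -> c3 -> b3 -> b4 -> a4 -> a3 -> a2 -> b2 -> c2 -> c1 -> b1

Any route must reach a2, b4, and c1 and still end at b1 within 10 moves, so the order of the required stops is forced.
Route from d3: left 2 to b3, down 1 to b4, left 1 to a4, up 2 to a2, right 2 to c2, up 1 to c1, left 1 to b1 — 10 moves in all.
Check: all required cells visited; 10 ≤ 10 moves.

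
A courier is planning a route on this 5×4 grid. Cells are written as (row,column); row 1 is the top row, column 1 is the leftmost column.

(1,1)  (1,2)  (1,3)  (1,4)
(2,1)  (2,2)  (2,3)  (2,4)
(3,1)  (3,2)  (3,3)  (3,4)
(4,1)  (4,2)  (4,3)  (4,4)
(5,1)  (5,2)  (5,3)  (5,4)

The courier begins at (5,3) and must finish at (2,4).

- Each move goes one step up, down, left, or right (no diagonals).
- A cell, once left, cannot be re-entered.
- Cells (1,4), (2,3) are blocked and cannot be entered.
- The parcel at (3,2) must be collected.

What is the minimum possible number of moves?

Any route passes through (3,2) somewhere between (5,3) and (2,4). Summing Manhattan distances along the two legs ((5,3) → (3,2) → (2,4)) gives a lower bound of 3 + 3 = 6 moves.
A route of 6 moves achieves this: (5,3) → (4,3) → (4,2) → (3,2) → (3,3) → (3,4) → (2,4).
Since 6 matches the lower bound, it is optimal.

6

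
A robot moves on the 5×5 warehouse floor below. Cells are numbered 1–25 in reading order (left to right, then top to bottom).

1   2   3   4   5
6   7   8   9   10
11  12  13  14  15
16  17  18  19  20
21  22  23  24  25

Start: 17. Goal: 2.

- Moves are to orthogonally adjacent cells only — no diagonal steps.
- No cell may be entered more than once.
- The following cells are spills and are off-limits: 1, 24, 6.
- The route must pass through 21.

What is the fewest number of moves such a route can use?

Any route passes through 21 somewhere between 17 and 2. Summing Manhattan distances along the two legs (17 → 21 → 2) gives a lower bound of 2 + 5 = 7 moves.
A route of 7 moves achieves this: 17 → 22 → 21 → 16 → 11 → 12 → 7 → 2.
Since 7 matches the lower bound, it is optimal.

7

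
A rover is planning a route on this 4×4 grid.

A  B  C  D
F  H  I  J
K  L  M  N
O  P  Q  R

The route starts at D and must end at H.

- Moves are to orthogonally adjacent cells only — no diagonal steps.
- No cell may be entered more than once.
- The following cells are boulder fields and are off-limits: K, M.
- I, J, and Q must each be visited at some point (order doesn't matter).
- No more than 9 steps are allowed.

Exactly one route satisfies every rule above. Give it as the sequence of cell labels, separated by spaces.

D C I J N R Q P L H

Any route must reach I, J, and Q and still end at H within 9 moves, so the order of the required stops is forced.
Route from D: left to C, down to I, right to J, 2× down (reaching R), 2× left (reaching P), 2× up (reaching H) — 9 moves in all.
Check: all required cells visited; 9 ≤ 9 moves.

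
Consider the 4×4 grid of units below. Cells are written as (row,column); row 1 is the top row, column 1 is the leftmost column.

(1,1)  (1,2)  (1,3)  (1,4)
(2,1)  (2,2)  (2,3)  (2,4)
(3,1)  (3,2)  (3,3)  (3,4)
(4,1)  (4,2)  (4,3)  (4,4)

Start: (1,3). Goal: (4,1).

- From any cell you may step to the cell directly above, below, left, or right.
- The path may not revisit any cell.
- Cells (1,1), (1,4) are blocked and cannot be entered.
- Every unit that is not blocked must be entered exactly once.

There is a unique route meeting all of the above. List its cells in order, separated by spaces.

(1,3) (1,2) (2,2) (2,1) (3,1) (3,2) (3,3) (2,3) (2,4) (3,4) (4,4) (4,3) (4,2) (4,1)

Need to visit all 14 open cells exactly once, starting at (1,3) and ending at (4,1).
Cell (2,4) has only two open neighbours ((3,4) and (2,3)), so the path must pass straight through it: one of those is the cell it's entered from and the other is where it exits.
Route from (1,3): left 1 to (1,2), down 1 to (2,2), left 1 to (2,1), down 1 to (3,1), right 2 to (3,3), up 1 to (2,3), right 1 to (2,4), down 2 to (4,4), left 3 to (4,1) — 13 moves in all.
Check: all 14 open cells covered.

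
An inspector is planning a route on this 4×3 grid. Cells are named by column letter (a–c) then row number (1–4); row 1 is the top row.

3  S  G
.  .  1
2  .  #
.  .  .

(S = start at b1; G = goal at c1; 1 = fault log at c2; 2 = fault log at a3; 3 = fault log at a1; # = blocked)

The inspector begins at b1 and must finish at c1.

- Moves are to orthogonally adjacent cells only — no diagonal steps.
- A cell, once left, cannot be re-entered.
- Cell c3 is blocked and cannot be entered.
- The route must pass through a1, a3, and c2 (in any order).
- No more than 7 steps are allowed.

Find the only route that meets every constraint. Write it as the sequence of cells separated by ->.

Any route must reach a1, a3, and c2 and still end at c1 within 7 moves, so the order of the required stops is forced.
Route from b1: left to a1, 2× down (reaching a3), right to b3, up to b2, right to c2, up to c1 — 7 moves in all.
Check: all required cells visited; 7 ≤ 7 moves.

b1 -> a1 -> a2 -> a3 -> b3 -> b2 -> c2 -> c1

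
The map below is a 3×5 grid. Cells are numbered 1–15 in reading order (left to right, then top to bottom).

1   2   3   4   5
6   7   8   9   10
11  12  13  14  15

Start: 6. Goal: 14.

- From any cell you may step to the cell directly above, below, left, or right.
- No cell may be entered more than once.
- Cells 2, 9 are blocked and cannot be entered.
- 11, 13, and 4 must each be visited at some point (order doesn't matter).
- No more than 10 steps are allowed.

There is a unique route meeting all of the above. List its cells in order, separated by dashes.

The 10-move cap with required stops at 11, 13, 4 leaves no slack for detours.
Route from 6: down 1 to 11, right 2 to 13, up 2 to 3, right 2 to 5, down 2 to 15, left 1 to 14 — 10 moves in all.
Check: all required cells visited; 10 ≤ 10 moves.

6 - 11 - 12 - 13 - 8 - 3 - 4 - 5 - 10 - 15 - 14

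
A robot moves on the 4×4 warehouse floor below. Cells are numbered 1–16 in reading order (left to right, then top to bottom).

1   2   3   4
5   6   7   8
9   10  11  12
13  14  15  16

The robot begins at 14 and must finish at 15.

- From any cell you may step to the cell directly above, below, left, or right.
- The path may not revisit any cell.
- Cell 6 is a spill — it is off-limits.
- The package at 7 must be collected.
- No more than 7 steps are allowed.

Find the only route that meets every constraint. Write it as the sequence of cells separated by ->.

14 -> 10 -> 11 -> 7 -> 8 -> 12 -> 16 -> 15

Any route must reach 7 and still end at 15 within 7 moves, so the order of the required stops is forced.
Route from 14: up to 10, right to 11, up to 7, right to 8, 2× down (reaching 16), left to 15 — 7 moves in all.
Check: all required cells visited; 7 ≤ 7 moves.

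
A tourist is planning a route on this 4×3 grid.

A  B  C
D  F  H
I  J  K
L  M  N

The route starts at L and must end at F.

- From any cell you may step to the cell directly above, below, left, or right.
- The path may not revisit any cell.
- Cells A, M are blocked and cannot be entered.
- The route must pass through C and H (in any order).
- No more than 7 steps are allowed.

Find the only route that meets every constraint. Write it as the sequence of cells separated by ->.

L -> I -> J -> K -> H -> C -> B -> F

Any route must reach C and H and still end at F within 7 moves, so the order of the required stops is forced.
Route from L: up to I, 2× right (reaching K), 2× up (reaching C), left to B, down to F — 7 moves in all.
Check: all required cells visited; 7 ≤ 7 moves.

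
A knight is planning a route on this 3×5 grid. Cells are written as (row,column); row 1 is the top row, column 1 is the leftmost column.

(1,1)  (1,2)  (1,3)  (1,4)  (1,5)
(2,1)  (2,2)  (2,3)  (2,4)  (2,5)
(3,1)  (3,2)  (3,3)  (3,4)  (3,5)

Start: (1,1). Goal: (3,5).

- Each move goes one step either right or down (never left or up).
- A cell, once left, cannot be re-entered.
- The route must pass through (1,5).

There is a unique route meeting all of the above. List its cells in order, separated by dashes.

Moves only go right or down, so the column and row indices never decrease.
Route from (1,1): right 4 to (1,5), down 2 to (3,5) — 6 moves in all.
Check: all required cells visited.

(1,1) - (1,2) - (1,3) - (1,4) - (1,5) - (2,5) - (3,5)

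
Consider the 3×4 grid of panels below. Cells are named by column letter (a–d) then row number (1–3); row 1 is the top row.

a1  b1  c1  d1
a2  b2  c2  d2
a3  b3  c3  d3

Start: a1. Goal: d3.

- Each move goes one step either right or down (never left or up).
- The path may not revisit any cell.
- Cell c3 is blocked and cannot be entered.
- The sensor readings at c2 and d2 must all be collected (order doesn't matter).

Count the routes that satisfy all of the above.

3

A right/down-only route from a1 to d3 makes exactly 2 down-moves and 3 right-moves in some order.
With no other constraints that would be C(5,2) = 10 routes.
A monotone route can only reach the required cells in the order c2, d2, so split there and multiply the segment counts (each segment already excludes blocked cells): a1→c2: 3; c2→d2: 1; d2→d3: 1; product = 3.
That gives 3 routes.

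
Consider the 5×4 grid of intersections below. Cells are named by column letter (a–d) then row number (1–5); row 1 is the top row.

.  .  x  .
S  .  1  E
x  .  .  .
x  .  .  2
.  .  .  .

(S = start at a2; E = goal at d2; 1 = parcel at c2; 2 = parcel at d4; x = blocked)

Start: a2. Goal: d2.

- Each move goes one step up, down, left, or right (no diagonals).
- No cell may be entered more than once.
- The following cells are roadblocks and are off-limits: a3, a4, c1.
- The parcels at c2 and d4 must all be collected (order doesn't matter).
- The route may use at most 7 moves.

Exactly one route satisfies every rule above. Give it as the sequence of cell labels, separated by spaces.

Any route must reach c2 and d4 and still end at d2 within 7 moves, so the order of the required stops is forced.
Route from a2: 2× right (reaching c2), 2× down (reaching c4), right to d4, 2× up (reaching d2) — 7 moves in all.
Check: all required cells visited; 7 ≤ 7 moves.

a2 b2 c2 c3 c4 d4 d3 d2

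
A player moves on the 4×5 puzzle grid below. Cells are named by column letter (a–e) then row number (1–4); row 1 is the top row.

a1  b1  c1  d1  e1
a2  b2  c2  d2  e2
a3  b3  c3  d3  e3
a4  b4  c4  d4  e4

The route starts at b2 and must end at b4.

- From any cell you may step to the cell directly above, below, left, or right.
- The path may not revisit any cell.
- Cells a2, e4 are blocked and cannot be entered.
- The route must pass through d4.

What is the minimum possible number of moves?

6

Any route passes through d4 somewhere between b2 and b4. Summing Manhattan distances along the two legs (b2 → d4 → b4) gives a lower bound of 4 + 2 = 6 moves.
A route of 6 moves achieves this: b2 → b3 → c3 → d3 → d4 → c4 → b4.
Since 6 matches the lower bound, it is optimal.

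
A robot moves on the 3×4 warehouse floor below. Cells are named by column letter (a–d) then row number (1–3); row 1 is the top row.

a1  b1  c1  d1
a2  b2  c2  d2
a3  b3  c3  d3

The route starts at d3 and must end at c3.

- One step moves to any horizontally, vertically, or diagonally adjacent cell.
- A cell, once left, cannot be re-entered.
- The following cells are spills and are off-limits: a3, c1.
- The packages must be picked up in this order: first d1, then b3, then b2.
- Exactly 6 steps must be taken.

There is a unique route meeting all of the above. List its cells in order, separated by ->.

The waypoints must appear in the order d1, b3, b2, with no cell reused.
Route from d3: up 2 to d1, down-left 2 to b3, up 1 to b2, down-right 1 to c3 — 6 moves in all.
Check: order respected (d1 at step 2, b3 at step 4, b2 at step 5); 6 moves as required.

d3 -> d2 -> d1 -> c2 -> b3 -> b2 -> c3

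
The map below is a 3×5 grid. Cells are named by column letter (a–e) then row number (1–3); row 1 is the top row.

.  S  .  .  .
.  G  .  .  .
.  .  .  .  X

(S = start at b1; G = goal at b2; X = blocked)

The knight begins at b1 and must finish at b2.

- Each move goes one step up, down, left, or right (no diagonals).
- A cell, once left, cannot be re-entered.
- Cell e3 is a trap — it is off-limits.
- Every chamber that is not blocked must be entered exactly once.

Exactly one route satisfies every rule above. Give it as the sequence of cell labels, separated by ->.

Need to visit all 14 open cells exactly once, starting at b1 and ending at b2.
Route from b1: left to a1, 2× down (reaching a3), 3× right (reaching d3), up to d2, right to e2, up to e1, 2× left (reaching c1), down to c2, left to b2 — 13 moves in all.
Check: all 14 open cells covered.

b1 -> a1 -> a2 -> a3 -> b3 -> c3 -> d3 -> d2 -> e2 -> e1 -> d1 -> c1 -> c2 -> b2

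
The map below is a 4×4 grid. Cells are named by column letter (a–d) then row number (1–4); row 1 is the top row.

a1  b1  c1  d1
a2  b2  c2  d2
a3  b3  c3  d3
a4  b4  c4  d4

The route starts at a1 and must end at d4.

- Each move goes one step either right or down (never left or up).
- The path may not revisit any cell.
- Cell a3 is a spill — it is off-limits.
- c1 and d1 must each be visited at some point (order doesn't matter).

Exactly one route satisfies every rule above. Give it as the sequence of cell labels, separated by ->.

a1 -> b1 -> c1 -> d1 -> d2 -> d3 -> d4

Moves only go right or down, so the column and row indices never decrease.
Route from a1: right 3 to d1, down 3 to d4 — 6 moves in all.
Check: all required cells visited.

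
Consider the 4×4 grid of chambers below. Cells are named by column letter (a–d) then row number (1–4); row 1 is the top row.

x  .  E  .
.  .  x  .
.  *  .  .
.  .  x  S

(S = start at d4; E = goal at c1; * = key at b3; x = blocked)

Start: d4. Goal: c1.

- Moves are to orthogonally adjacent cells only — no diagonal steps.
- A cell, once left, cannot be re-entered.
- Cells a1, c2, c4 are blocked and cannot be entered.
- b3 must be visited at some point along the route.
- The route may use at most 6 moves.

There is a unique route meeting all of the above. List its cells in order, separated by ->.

d4 -> d3 -> c3 -> b3 -> b2 -> b1 -> c1

The 6-move cap with required stops at b3 leaves no slack for detours.
Route from d4: up to d3, 2× left (reaching b3), 2× up (reaching b1), right to c1 — 6 moves in all.
Check: all required cells visited; 6 ≤ 6 moves.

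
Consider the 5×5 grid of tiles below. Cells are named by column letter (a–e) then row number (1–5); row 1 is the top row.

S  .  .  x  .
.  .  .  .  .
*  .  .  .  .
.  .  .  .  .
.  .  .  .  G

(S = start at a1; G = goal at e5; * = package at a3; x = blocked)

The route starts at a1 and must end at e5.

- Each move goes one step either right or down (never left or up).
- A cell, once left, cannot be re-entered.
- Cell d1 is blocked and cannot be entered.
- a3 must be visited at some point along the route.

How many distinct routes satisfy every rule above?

A right/down-only route from a1 to e5 makes exactly 4 down-moves and 4 right-moves in some order.
With no other constraints that would be C(8,4) = 70 routes.
Split at a3 and multiply the segment counts (each segment already excludes blocked cells): a1→a3: 1; a3→e5: 15; product = 15.
That gives 15 routes.

15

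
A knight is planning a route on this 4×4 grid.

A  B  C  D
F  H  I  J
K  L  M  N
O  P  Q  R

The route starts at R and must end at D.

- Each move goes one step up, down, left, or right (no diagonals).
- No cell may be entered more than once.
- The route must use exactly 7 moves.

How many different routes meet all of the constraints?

Need simple routes of exactly 7 moves from R to D (Manhattan distance 3, so 2 moves are spent on a detour and 2 undoing it).
Branch systematically from the start, pruning whenever the remaining move budget drops below the Manhattan distance to D or differs from it in parity. Grouping the completions by first move — via N: 5; via Q: 11 — and summing: 5 + 11 = 16.
That gives 16 routes.

16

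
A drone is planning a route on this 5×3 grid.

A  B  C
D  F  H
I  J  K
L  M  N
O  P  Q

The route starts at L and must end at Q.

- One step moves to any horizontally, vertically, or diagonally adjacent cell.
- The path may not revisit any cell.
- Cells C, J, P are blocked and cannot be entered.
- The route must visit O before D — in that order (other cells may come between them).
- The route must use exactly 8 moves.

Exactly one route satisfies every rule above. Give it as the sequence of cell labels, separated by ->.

The waypoints must appear in the order O, D, with no cell reused.
Route from L: down to O, up-right to M, up-left to I, up to D, right to F, down-right to K, 2× down (reaching Q) — 8 moves in all.
Check: order respected (O at step 1, D at step 4); 8 moves as required.

L -> O -> M -> I -> D -> F -> K -> N -> Q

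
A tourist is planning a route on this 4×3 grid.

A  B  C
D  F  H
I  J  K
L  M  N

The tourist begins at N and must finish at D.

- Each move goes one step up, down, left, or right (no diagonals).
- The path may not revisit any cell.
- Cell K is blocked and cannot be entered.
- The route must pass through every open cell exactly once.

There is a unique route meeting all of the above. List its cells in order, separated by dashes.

N - M - L - I - J - F - H - C - B - A - D

Need to visit all 11 open cells exactly once, starting at N and ending at D.
Route from N: left 2 to L, up 1 to I, right 1 to J, up 1 to F, right 1 to H, up 1 to C, left 2 to A, down 1 to D — 10 moves in all.
Check: all 11 open cells covered.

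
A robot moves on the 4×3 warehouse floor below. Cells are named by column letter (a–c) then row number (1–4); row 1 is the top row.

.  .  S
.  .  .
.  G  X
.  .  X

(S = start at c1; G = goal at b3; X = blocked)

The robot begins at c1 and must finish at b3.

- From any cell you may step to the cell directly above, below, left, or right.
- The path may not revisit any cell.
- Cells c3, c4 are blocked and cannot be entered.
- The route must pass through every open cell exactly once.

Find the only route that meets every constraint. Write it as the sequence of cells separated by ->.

c1 -> c2 -> b2 -> b1 -> a1 -> a2 -> a3 -> a4 -> b4 -> b3

Need to visit all 10 open cells exactly once, starting at c1 and ending at b3.
Route from c1: down to c2, left to b2, up to b1, left to a1, 3× down (reaching a4), right to b4, up to b3 — 9 moves in all.
Check: all 10 open cells covered.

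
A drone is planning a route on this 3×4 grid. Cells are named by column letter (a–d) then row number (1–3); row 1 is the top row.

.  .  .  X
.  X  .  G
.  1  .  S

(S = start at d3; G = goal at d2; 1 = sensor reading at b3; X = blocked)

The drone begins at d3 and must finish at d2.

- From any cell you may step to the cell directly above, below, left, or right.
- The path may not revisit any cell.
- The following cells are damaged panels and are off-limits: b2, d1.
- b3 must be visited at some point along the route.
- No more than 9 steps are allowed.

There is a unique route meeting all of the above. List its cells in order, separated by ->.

d3 -> c3 -> b3 -> a3 -> a2 -> a1 -> b1 -> c1 -> c2 -> d2

Any route must reach b3 and still end at d2 within 9 moves, so the order of the required stops is forced.
Route from d3: 3× left (reaching a3), 2× up (reaching a1), 2× right (reaching c1), down to c2, right to d2 — 9 moves in all.
Check: all required cells visited; 9 ≤ 9 moves.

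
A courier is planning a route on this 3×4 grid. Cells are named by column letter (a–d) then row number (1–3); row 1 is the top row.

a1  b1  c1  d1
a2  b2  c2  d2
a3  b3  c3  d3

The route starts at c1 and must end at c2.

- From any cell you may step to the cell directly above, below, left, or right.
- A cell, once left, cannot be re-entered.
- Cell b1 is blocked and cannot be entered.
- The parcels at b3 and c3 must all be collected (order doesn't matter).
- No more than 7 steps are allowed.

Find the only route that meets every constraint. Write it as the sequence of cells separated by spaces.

c1 d1 d2 d3 c3 b3 b2 c2

Any route must reach b3 and c3 and still end at c2 within 7 moves, so the order of the required stops is forced.
Route from c1: right 1 to d1, down 2 to d3, left 2 to b3, up 1 to b2, right 1 to c2 — 7 moves in all.
Check: all required cells visited; 7 ≤ 7 moves.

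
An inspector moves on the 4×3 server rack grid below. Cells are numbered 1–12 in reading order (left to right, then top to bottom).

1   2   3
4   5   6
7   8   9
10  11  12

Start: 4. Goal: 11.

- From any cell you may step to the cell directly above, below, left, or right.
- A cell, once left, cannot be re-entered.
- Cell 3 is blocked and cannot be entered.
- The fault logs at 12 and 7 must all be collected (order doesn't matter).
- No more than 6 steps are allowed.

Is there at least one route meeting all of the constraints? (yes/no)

One route that works: 4 → 7 → 8 → 9 → 12 → 11.

yes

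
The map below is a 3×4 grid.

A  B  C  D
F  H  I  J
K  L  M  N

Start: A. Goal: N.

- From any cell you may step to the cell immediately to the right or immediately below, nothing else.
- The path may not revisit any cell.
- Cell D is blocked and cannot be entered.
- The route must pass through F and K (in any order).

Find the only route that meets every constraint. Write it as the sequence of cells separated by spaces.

Moves only go right or down, so the column and row indices never decrease.
Route from A: down 2 to K, right 3 to N — 5 moves in all.
Check: all required cells visited.

A F K L M N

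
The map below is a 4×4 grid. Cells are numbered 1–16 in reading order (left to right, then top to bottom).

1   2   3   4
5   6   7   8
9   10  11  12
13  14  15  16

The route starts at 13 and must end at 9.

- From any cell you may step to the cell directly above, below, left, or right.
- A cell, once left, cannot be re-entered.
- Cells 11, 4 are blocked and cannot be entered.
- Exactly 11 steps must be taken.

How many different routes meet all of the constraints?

Need simple routes of exactly 11 moves from 13 to 9 (Manhattan distance 1, so 5 moves are spent on a detour and 5 undoing it).
Enumerating: 13 14 15 16 12 8 7 3 2 6 10 9 | 13 14 15 16 12 8 7 3 2 6 5 9 | 13 14 15 16 12 8 7 3 2 1 5 9 | 13 14 15 16 12 8 7 6 2 1 5 9.
That gives 4 routes.

4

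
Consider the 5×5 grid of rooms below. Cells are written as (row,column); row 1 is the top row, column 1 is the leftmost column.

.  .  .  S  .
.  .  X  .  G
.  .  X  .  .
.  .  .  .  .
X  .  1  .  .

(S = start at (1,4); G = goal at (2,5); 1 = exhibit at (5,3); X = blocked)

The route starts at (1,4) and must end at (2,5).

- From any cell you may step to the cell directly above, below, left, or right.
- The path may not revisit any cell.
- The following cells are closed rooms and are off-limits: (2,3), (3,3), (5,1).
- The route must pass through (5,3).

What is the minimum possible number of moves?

10

Any route passes through (5,3) somewhere between (1,4) and (2,5). Summing Manhattan distances along the two legs ((1,4) → (5,3) → (2,5)) gives a lower bound of 5 + 5 = 10 moves.
A route of 10 moves achieves this: (1,4) → (2,4) → (3,4) → (4,4) → (4,3) → (5,3) → (5,4) → (5,5) → (4,5) → (3,5) → (2,5).
Since 10 matches the lower bound, it is optimal.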